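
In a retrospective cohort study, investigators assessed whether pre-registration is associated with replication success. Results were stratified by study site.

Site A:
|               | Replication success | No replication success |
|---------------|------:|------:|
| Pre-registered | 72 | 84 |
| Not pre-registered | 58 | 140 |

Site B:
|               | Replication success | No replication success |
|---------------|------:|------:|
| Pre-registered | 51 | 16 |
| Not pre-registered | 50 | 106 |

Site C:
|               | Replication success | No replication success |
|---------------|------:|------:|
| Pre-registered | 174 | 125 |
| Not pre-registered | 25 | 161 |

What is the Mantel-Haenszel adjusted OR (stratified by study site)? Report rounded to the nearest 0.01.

4.64

OR_MH = Σ(aᵢdᵢ/nᵢ) / Σ(bᵢcᵢ/nᵢ), where nᵢ is the stratum total.
Stratum 1 (Site A): n = 354; a·d/n = 72·140/354 = 28.4746; b·c/n = 84·58/354 = 13.7627
Stratum 2 (Site B): n = 223; a·d/n = 51·106/223 = 24.2422; b·c/n = 16·50/223 = 3.5874
Stratum 3 (Site C): n = 485; a·d/n = 174·161/485 = 57.7608; b·c/n = 125·25/485 = 6.4433
OR_MH = (28.4746 + 24.2422 + 57.7608) / (13.7627 + 3.5874 + 6.4433) = 110.4776 / 23.7935 = 4.64319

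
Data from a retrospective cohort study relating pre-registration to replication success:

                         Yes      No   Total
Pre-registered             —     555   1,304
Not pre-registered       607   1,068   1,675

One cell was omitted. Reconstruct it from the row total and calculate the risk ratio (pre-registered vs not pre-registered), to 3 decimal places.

The missing cell is in the exposed row: 1304 − 555 = 749.
So a = 749, b = 555, c = 607, d = 1068.
RR = [a/(a+b)] / [c/(c+d)] = (749/1304) / (607/1675) = 0.57439/0.36239 = 1.58500

1.585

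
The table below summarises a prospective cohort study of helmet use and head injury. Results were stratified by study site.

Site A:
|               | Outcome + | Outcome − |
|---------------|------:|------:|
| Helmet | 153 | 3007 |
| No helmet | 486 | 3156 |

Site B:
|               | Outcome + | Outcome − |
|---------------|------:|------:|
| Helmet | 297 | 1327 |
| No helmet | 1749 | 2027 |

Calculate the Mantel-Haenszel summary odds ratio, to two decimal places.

OR_MH = Σ(aᵢdᵢ/nᵢ) / Σ(bᵢcᵢ/nᵢ), where nᵢ is the stratum total.
Stratum 1 (Site A): n = 6802; a·d/n = 153·3156/6802 = 70.9891; b·c/n = 3007·486/6802 = 214.8489
Stratum 2 (Site B): n = 5400; a·d/n = 297·2027/5400 = 111.4850; b·c/n = 1327·1749/5400 = 429.8006
OR_MH = (70.9891 + 111.4850) / (214.8489 + 429.8006) = 182.4741 / 644.6494 = 0.28306

0.28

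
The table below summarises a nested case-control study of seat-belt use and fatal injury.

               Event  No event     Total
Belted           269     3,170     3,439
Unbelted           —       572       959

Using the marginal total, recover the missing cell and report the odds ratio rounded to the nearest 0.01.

0.13

The missing cell is in the unexposed row: 959 − 572 = 387.
So a = 269, b = 3170, c = 387, d = 572.
OR = (a·d)/(b·c) = (269 × 572) / (3170 × 387) = 153868 / 1226790 = 0.12542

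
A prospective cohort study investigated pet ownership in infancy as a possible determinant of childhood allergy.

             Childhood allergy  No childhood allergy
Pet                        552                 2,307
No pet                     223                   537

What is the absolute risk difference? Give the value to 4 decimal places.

Cells: a = 552, b = 2307, c = 223, d = 537.
Risk in exposed = 552/2859 = 0.193075; risk in unexposed = 223/760 = 0.293421.
Risk difference = 0.193075 − 0.293421 = -0.100347

-0.1003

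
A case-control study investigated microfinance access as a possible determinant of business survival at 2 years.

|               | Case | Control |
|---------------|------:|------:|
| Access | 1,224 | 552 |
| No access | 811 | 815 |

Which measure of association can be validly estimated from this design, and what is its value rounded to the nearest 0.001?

2.228

Cells: a = 1224, b = 552, c = 811, d = 815.
This is a case-control study: participants were sampled on outcome status, so risks in the source population cannot be estimated directly — relative risk is not valid here. The odds ratio is the appropriate measure.
OR = (a·d)/(b·c) = (1224 × 815) / (552 × 811) = 997560 / 447672 = 2.22833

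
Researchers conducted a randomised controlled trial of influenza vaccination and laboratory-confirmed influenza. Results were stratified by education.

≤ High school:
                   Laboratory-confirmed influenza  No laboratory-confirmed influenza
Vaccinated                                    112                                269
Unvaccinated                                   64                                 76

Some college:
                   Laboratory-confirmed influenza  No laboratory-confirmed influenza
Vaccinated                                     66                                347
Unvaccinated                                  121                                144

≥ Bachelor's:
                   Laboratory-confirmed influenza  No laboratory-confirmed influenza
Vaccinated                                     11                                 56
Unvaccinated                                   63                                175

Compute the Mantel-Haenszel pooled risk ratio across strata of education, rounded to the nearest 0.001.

0.480

RR_MH = Σ(aᵢ·n₀ᵢ/nᵢ) / Σ(cᵢ·n₁ᵢ/nᵢ), with n₁ᵢ = aᵢ+bᵢ (exposed), n₀ᵢ = cᵢ+dᵢ (unexposed), nᵢ = n₁ᵢ+n₀ᵢ.
Stratum 1 (≤ High school): n₁ = 381, n₀ = 140, n = 521; a·n₀/n = 112·140/521 = 30.0960; c·n₁/n = 64·381/521 = 46.8023
Stratum 2 (Some college): n₁ = 413, n₀ = 265, n = 678; a·n₀/n = 66·265/678 = 25.7965; c·n₁/n = 121·413/678 = 73.7065
Stratum 3 (≥ Bachelor's): n₁ = 67, n₀ = 238, n = 305; a·n₀/n = 11·238/305 = 8.5836; c·n₁/n = 63·67/305 = 13.8393
RR_MH = (30.0960 + 25.7965 + 8.5836) / (46.8023 + 73.7065 + 13.8393) = 64.4760 / 134.3481 = 0.47992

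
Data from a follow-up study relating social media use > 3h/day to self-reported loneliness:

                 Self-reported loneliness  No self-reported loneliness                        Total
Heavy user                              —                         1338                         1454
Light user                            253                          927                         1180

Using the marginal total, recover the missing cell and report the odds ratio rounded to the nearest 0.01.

0.32

The missing cell is in the exposed row: 1454 − 1338 = 116.
So a = 116, b = 1338, c = 253, d = 927.
OR = (a·d)/(b·c) = (116 × 927) / (1338 × 253) = 107532 / 338514 = 0.31766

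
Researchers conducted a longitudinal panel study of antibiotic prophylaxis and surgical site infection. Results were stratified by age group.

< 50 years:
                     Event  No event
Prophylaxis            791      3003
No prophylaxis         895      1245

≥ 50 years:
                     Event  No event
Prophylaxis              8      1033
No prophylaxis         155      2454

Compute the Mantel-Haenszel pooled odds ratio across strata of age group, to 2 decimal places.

0.34

OR_MH = Σ(aᵢdᵢ/nᵢ) / Σ(bᵢcᵢ/nᵢ), where nᵢ is the stratum total.
Stratum 1 (< 50 years): n = 5934; a·d/n = 791·1245/5934 = 165.9580; b·c/n = 3003·895/5934 = 452.9297
Stratum 2 (≥ 50 years): n = 3650; a·d/n = 8·2454/3650 = 5.3786; b·c/n = 1033·155/3650 = 43.8671
OR_MH = (165.9580 + 5.3786) / (452.9297 + 43.8671) = 171.3367 / 496.7969 = 0.34488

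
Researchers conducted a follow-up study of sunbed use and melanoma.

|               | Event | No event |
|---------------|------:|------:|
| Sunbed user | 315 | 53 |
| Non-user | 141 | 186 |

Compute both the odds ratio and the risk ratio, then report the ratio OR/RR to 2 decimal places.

Cells: a = 315, b = 53, c = 141, d = 186.
OR = (315·186)/(53·141) = 58590/7473 = 7.84022
Risk in exposed = 315/368 = 0.85598; risk in unexposed = 141/327 = 0.43119; RR = 1.98514
OR/RR = 7.84022 / 1.98514 = 3.94945
The outcome is not rare, so the OR lies further from 1 than the RR.

3.95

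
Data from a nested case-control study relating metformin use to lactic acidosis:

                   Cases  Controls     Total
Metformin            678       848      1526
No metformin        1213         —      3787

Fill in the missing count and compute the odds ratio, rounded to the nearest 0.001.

1.697

The missing cell is in the unexposed row: 3787 − 1213 = 2574.
So a = 678, b = 848, c = 1213, d = 2574.
OR = (a·d)/(b·c) = (678 × 2574) / (848 × 1213) = 1745172 / 1028624 = 1.69661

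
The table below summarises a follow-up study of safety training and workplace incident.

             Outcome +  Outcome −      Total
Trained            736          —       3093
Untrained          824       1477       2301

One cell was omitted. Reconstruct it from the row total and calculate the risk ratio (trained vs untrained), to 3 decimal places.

The missing cell is in the exposed row: 3093 − 736 = 2357.
So a = 736, b = 2357, c = 824, d = 1477.
RR = [a/(a+b)] / [c/(c+d)] = (736/3093) / (824/2301) = 0.23796/0.35811 = 0.66449

0.664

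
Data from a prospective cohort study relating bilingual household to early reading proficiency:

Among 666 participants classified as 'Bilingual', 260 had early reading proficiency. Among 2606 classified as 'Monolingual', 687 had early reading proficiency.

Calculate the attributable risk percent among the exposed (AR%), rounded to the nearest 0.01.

From the description: a = 260, b = 406, c = 687, d = 1919.
Risk in exposed = 260/666 = 0.39039; risk in unexposed = 687/2606 = 0.26362.
RR = 0.39039/0.26362 = 1.48087
AR% = (RR − 1)/RR × 100 = (1.48087 − 1)/1.48087 × 100 = 32.4721%

32.47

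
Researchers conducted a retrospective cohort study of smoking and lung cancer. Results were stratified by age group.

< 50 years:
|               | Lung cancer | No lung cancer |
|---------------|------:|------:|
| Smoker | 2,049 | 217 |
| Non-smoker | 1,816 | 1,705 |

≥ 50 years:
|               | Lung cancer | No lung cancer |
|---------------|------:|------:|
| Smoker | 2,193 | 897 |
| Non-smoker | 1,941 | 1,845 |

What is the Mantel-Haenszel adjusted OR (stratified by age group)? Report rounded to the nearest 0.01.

OR_MH = Σ(aᵢdᵢ/nᵢ) / Σ(bᵢcᵢ/nᵢ), where nᵢ is the stratum total.
Stratum 1 (< 50 years): n = 5787; a·d/n = 2049·1705/5787 = 603.6884; b·c/n = 217·1816/5787 = 68.0961
Stratum 2 (≥ 50 years): n = 6876; a·d/n = 2193·1845/6876 = 588.4359; b·c/n = 897·1941/6876 = 253.2107
OR_MH = (603.6884 + 588.4359) / (68.0961 + 253.2107) = 1192.1243 / 321.3068 = 3.71024

3.71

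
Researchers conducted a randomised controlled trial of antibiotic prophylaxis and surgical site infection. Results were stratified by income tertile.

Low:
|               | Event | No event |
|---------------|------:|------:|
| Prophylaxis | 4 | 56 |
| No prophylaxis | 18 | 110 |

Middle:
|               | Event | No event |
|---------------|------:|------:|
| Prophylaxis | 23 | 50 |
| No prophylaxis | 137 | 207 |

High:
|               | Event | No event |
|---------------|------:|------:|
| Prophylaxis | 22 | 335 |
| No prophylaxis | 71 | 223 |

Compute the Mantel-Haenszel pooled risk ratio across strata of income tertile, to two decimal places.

0.46

RR_MH = Σ(aᵢ·n₀ᵢ/nᵢ) / Σ(cᵢ·n₁ᵢ/nᵢ), with n₁ᵢ = aᵢ+bᵢ (exposed), n₀ᵢ = cᵢ+dᵢ (unexposed), nᵢ = n₁ᵢ+n₀ᵢ.
Stratum 1 (Low): n₁ = 60, n₀ = 128, n = 188; a·n₀/n = 4·128/188 = 2.7234; c·n₁/n = 18·60/188 = 5.7447
Stratum 2 (Middle): n₁ = 73, n₀ = 344, n = 417; a·n₀/n = 23·344/417 = 18.9736; c·n₁/n = 137·73/417 = 23.9832
Stratum 3 (High): n₁ = 357, n₀ = 294, n = 651; a·n₀/n = 22·294/651 = 9.9355; c·n₁/n = 71·357/651 = 38.9355
RR_MH = (2.7234 + 18.9736 + 9.9355) / (5.7447 + 23.9832 + 38.9355) = 31.6325 / 68.6634 = 0.46069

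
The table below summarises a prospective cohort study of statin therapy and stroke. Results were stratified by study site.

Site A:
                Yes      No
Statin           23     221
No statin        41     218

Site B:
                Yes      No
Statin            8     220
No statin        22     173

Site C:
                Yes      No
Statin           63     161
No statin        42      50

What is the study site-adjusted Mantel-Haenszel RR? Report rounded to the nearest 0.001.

RR_MH = Σ(aᵢ·n₀ᵢ/nᵢ) / Σ(cᵢ·n₁ᵢ/nᵢ), with n₁ᵢ = aᵢ+bᵢ (exposed), n₀ᵢ = cᵢ+dᵢ (unexposed), nᵢ = n₁ᵢ+n₀ᵢ.
Stratum 1 (Site A): n₁ = 244, n₀ = 259, n = 503; a·n₀/n = 23·259/503 = 11.8429; c·n₁/n = 41·244/503 = 19.8887
Stratum 2 (Site B): n₁ = 228, n₀ = 195, n = 423; a·n₀/n = 8·195/423 = 3.6879; c·n₁/n = 22·228/423 = 11.8582
Stratum 3 (Site C): n₁ = 224, n₀ = 92, n = 316; a·n₀/n = 63·92/316 = 18.3418; c·n₁/n = 42·224/316 = 29.7722
RR_MH = (11.8429 + 3.6879 + 18.3418) / (19.8887 + 11.8582 + 29.7722) = 33.8727 / 61.5190 = 0.55061

0.551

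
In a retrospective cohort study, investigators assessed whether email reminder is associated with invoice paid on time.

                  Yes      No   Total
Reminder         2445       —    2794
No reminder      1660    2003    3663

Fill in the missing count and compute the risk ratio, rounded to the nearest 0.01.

1.93

The missing cell is in the exposed row: 2794 − 2445 = 349.
So a = 2445, b = 349, c = 1660, d = 2003.
RR = [a/(a+b)] / [c/(c+d)] = (2445/2794) / (1660/3663) = 0.87509/0.45318 = 1.93100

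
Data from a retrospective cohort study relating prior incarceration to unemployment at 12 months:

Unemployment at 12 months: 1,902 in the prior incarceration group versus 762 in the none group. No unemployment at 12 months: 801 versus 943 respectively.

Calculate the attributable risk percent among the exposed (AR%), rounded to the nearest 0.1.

From the description: a = 1902, b = 801, c = 762, d = 943.
Risk in exposed = 1902/2703 = 0.70366; risk in unexposed = 762/1705 = 0.44692.
RR = 0.70366/0.44692 = 1.57447
AR% = (RR − 1)/RR × 100 = (1.57447 − 1)/1.57447 × 100 = 36.4865%

36.5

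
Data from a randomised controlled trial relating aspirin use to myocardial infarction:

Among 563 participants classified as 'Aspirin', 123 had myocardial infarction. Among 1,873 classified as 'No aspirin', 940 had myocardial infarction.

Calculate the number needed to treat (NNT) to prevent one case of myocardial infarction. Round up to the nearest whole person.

4

Risk in treated group = 123/563 = 0.21847; risk in control = 940/1873 = 0.50187.
Absolute risk reduction = 0.50187 − 0.21847 = 0.28340
NNT = 1 / ARR = 1 / 0.28340 = 3.529 → round up → 4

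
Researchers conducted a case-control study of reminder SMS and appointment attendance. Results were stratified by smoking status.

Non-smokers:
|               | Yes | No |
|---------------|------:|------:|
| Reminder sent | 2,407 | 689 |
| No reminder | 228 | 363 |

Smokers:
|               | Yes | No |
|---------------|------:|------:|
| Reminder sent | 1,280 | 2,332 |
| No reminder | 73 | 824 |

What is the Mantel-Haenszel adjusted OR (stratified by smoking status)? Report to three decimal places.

5.860

OR_MH = Σ(aᵢdᵢ/nᵢ) / Σ(bᵢcᵢ/nᵢ), where nᵢ is the stratum total.
Stratum 1 (Non-smokers): n = 3687; a·d/n = 2407·363/3687 = 236.9788; b·c/n = 689·228/3687 = 42.6070
Stratum 2 (Smokers): n = 4509; a·d/n = 1280·824/4509 = 233.9144; b·c/n = 2332·73/4509 = 37.7547
OR_MH = (236.9788 + 233.9144) / (42.6070 + 37.7547) = 470.8932 / 80.3617 = 5.85967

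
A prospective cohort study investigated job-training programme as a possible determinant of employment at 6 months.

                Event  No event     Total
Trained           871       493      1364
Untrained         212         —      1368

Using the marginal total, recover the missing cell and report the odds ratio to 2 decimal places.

The missing cell is in the unexposed row: 1368 − 212 = 1156.
So a = 871, b = 493, c = 212, d = 1156.
OR = (a·d)/(b·c) = (871 × 1156) / (493 × 212) = 1006876 / 104516 = 9.63370

9.63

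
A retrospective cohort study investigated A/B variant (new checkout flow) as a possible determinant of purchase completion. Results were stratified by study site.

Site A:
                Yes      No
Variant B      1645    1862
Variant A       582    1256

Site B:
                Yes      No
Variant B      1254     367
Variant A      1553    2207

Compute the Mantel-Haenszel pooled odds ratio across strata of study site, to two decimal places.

OR_MH = Σ(aᵢdᵢ/nᵢ) / Σ(bᵢcᵢ/nᵢ), where nᵢ is the stratum total.
Stratum 1 (Site A): n = 5345; a·d/n = 1645·1256/5345 = 386.5519; b·c/n = 1862·582/5345 = 202.7472
Stratum 2 (Site B): n = 5381; a·d/n = 1254·2207/5381 = 514.3241; b·c/n = 367·1553/5381 = 105.9192
OR_MH = (386.5519 + 514.3241) / (202.7472 + 105.9192) = 900.8760 / 308.6664 = 2.91861

2.92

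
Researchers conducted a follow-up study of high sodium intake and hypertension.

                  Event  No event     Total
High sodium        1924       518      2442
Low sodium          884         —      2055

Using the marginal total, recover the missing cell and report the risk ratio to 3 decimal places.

The missing cell is in the unexposed row: 2055 − 884 = 1171.
So a = 1924, b = 518, c = 884, d = 1171.
RR = [a/(a+b)] / [c/(c+d)] = (1924/2442) / (884/2055) = 0.78788/0.43017 = 1.83155

1.832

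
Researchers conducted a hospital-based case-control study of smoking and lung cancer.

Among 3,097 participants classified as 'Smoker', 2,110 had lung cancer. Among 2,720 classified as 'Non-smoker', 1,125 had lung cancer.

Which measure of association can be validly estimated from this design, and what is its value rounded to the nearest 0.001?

From the description: a = 2110, b = 987, c = 1125, d = 1595.
This is a hospital-based case-control study: participants were sampled on outcome status, so risks in the source population cannot be estimated directly — relative risk is not valid here. The odds ratio is the appropriate measure.
OR = (a·d)/(b·c) = (2110 × 1595) / (987 × 1125) = 3365450 / 1110375 = 3.03091

3.031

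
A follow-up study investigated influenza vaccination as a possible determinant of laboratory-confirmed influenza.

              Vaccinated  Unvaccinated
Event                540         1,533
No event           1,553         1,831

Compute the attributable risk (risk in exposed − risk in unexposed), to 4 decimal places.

Reading the table with exposure as columns: a = 540 (Vaccinated, case), b = 1553 (Vaccinated, non-case), c = 1533 (Unvaccinated, case), d = 1831.
Risk in exposed = 540/2093 = 0.258003; risk in unexposed = 1533/3364 = 0.455707.
Risk difference = 0.258003 − 0.455707 = -0.197705

-0.1977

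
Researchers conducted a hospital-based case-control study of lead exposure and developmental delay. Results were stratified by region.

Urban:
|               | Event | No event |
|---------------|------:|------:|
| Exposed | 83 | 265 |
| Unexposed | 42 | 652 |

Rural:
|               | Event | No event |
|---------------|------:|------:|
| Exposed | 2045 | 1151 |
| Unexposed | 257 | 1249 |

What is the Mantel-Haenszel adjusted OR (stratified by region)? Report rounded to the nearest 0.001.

8.087

OR_MH = Σ(aᵢdᵢ/nᵢ) / Σ(bᵢcᵢ/nᵢ), where nᵢ is the stratum total.
Stratum 1 (Urban): n = 1042; a·d/n = 83·652/1042 = 51.9347; b·c/n = 265·42/1042 = 10.6814
Stratum 2 (Rural): n = 4702; a·d/n = 2045·1249/4702 = 543.2167; b·c/n = 1151·257/4702 = 62.9109
OR_MH = (51.9347 + 543.2167) / (10.6814 + 62.9109) = 595.1515 / 73.5923 = 8.08715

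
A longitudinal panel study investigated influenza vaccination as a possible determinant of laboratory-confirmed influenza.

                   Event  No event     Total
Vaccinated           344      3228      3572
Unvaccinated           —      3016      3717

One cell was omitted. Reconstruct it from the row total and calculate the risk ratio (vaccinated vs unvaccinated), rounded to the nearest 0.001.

0.511

The missing cell is in the unexposed row: 3717 − 3016 = 701.
So a = 344, b = 3228, c = 701, d = 3016.
RR = [a/(a+b)] / [c/(c+d)] = (344/3572) / (701/3717) = 0.09630/0.18859 = 0.51065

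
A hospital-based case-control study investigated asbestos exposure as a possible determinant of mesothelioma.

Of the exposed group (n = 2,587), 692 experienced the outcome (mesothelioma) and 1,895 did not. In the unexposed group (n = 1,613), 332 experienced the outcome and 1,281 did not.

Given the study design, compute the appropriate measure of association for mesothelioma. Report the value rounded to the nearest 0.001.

From the description: a = 692, b = 1895, c = 332, d = 1281.
This is a hospital-based case-control study: participants were sampled on outcome status, so risks in the source population cannot be estimated directly — relative risk is not valid here. The odds ratio is the appropriate measure.
OR = (a·d)/(b·c) = (692 × 1281) / (1895 × 332) = 886452 / 629140 = 1.40899

1.409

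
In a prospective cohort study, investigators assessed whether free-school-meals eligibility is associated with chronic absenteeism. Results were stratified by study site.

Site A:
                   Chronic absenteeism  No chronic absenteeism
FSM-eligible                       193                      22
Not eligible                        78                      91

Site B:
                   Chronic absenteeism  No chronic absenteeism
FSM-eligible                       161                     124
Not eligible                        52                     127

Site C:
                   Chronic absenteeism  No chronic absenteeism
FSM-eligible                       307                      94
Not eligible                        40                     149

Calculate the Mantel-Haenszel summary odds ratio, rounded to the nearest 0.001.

6.764

OR_MH = Σ(aᵢdᵢ/nᵢ) / Σ(bᵢcᵢ/nᵢ), where nᵢ is the stratum total.
Stratum 1 (Site A): n = 384; a·d/n = 193·91/384 = 45.7370; b·c/n = 22·78/384 = 4.4688
Stratum 2 (Site B): n = 464; a·d/n = 161·127/464 = 44.0668; b·c/n = 124·52/464 = 13.8966
Stratum 3 (Site C): n = 590; a·d/n = 307·149/590 = 77.5305; b·c/n = 94·40/590 = 6.3729
OR_MH = (45.7370 + 44.0668 + 77.5305) / (4.4688 + 13.8966 + 6.3729) = 167.3343 / 24.7382 = 6.76421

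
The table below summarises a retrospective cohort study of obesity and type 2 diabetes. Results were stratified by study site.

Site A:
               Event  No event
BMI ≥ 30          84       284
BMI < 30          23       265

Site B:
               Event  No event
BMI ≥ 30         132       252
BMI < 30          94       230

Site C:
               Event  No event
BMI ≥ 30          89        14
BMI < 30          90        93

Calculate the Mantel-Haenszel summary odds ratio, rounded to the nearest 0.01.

2.21

OR_MH = Σ(aᵢdᵢ/nᵢ) / Σ(bᵢcᵢ/nᵢ), where nᵢ is the stratum total.
Stratum 1 (Site A): n = 656; a·d/n = 84·265/656 = 33.9329; b·c/n = 284·23/656 = 9.9573
Stratum 2 (Site B): n = 708; a·d/n = 132·230/708 = 42.8814; b·c/n = 252·94/708 = 33.4576
Stratum 3 (Site C): n = 286; a·d/n = 89·93/286 = 28.9406; b·c/n = 14·90/286 = 4.4056
OR_MH = (33.9329 + 42.8814 + 28.9406) / (9.9573 + 33.4576 + 4.4056) = 105.7548 / 47.8205 = 2.21149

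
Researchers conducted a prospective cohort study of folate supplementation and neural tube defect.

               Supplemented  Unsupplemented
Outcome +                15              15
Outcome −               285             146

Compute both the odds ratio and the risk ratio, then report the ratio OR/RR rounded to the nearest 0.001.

0.955

Reading the table with exposure as columns: a = 15 (Supplemented, case), b = 285 (Supplemented, non-case), c = 15 (Unsupplemented, case), d = 146.
OR = (15·146)/(285·15) = 2190/4275 = 0.51228
Risk in exposed = 15/300 = 0.05000; risk in unexposed = 15/161 = 0.09317; RR = 0.53667
OR/RR = 0.51228 / 0.53667 = 0.95456
The outcome is rare in both groups, so OR ≈ RR (ratio near 1).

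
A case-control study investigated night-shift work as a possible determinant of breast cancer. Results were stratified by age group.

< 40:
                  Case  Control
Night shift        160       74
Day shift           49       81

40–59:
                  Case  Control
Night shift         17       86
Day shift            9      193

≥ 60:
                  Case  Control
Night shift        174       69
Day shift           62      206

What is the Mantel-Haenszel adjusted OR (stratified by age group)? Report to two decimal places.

OR_MH = Σ(aᵢdᵢ/nᵢ) / Σ(bᵢcᵢ/nᵢ), where nᵢ is the stratum total.
Stratum 1 (< 40): n = 364; a·d/n = 160·81/364 = 35.6044; b·c/n = 74·49/364 = 9.9615
Stratum 2 (40–59): n = 305; a·d/n = 17·193/305 = 10.7574; b·c/n = 86·9/305 = 2.5377
Stratum 3 (≥ 60): n = 511; a·d/n = 174·206/511 = 70.1448; b·c/n = 69·62/511 = 8.3718
OR_MH = (35.6044 + 10.7574 + 70.1448) / (9.9615 + 2.5377 + 8.3718) = 116.5066 / 20.8711 = 5.58221

5.58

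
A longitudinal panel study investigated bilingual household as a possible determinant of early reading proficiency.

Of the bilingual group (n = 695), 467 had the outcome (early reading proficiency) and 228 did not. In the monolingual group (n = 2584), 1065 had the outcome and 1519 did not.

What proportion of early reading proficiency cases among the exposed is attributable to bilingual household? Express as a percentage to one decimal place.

38.7

From the description: a = 467, b = 228, c = 1065, d = 1519.
Risk in exposed = 467/695 = 0.67194; risk in unexposed = 1065/2584 = 0.41215.
RR = 0.67194/0.41215 = 1.63033
AR% = (RR − 1)/RR × 100 = (1.63033 − 1)/1.63033 × 100 = 38.6626%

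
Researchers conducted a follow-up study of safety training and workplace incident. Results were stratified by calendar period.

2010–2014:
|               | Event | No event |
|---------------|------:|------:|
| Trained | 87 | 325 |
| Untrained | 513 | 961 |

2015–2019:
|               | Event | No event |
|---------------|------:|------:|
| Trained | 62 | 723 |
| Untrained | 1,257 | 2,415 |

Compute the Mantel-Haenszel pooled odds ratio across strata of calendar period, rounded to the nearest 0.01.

0.27

OR_MH = Σ(aᵢdᵢ/nᵢ) / Σ(bᵢcᵢ/nᵢ), where nᵢ is the stratum total.
Stratum 1 (2010–2014): n = 1886; a·d/n = 87·961/1886 = 44.3303; b·c/n = 325·513/1886 = 88.4014
Stratum 2 (2015–2019): n = 4457; a·d/n = 62·2415/4457 = 33.5943; b·c/n = 723·1257/4457 = 203.9064
OR_MH = (44.3303 + 33.5943) / (88.4014 + 203.9064) = 77.9247 / 292.3078 = 0.26658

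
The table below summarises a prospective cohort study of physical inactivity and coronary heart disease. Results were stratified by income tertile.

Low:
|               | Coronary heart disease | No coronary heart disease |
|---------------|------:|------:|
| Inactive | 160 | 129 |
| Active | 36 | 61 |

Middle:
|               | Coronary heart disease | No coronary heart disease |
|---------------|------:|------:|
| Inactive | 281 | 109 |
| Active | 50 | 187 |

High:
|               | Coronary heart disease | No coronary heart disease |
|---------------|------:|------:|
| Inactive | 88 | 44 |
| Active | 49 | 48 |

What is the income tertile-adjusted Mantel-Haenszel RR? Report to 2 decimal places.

2.13

RR_MH = Σ(aᵢ·n₀ᵢ/nᵢ) / Σ(cᵢ·n₁ᵢ/nᵢ), with n₁ᵢ = aᵢ+bᵢ (exposed), n₀ᵢ = cᵢ+dᵢ (unexposed), nᵢ = n₁ᵢ+n₀ᵢ.
Stratum 1 (Low): n₁ = 289, n₀ = 97, n = 386; a·n₀/n = 160·97/386 = 40.2073; c·n₁/n = 36·289/386 = 26.9534
Stratum 2 (Middle): n₁ = 390, n₀ = 237, n = 627; a·n₀/n = 281·237/627 = 106.2153; c·n₁/n = 50·390/627 = 31.1005
Stratum 3 (High): n₁ = 132, n₀ = 97, n = 229; a·n₀/n = 88·97/229 = 37.2751; c·n₁/n = 49·132/229 = 28.2445
RR_MH = (40.2073 + 106.2153 + 37.2751) / (26.9534 + 31.1005 + 28.2445) = 183.6977 / 86.2984 = 2.12863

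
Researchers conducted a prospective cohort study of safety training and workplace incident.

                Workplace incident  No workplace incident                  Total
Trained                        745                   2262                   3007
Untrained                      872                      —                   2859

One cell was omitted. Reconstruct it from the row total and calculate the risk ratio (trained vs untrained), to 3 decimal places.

The missing cell is in the unexposed row: 2859 − 872 = 1987.
So a = 745, b = 2262, c = 872, d = 1987.
RR = [a/(a+b)] / [c/(c+d)] = (745/3007) / (872/2859) = 0.24776/0.30500 = 0.81231

0.812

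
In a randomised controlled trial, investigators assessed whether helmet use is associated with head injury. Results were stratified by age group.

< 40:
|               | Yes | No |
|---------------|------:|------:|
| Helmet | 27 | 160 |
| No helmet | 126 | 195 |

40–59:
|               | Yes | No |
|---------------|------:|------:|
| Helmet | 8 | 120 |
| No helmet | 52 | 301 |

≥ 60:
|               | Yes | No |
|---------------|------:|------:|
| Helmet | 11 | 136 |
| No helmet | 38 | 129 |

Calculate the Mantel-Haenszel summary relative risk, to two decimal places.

0.37

RR_MH = Σ(aᵢ·n₀ᵢ/nᵢ) / Σ(cᵢ·n₁ᵢ/nᵢ), with n₁ᵢ = aᵢ+bᵢ (exposed), n₀ᵢ = cᵢ+dᵢ (unexposed), nᵢ = n₁ᵢ+n₀ᵢ.
Stratum 1 (< 40): n₁ = 187, n₀ = 321, n = 508; a·n₀/n = 27·321/508 = 17.0610; c·n₁/n = 126·187/508 = 46.3819
Stratum 2 (40–59): n₁ = 128, n₀ = 353, n = 481; a·n₀/n = 8·353/481 = 5.8711; c·n₁/n = 52·128/481 = 13.8378
Stratum 3 (≥ 60): n₁ = 147, n₀ = 167, n = 314; a·n₀/n = 11·167/314 = 5.8503; c·n₁/n = 38·147/314 = 17.7898
RR_MH = (17.0610 + 5.8711 + 5.8503) / (46.3819 + 13.8378 + 17.7898) = 28.7824 / 78.0095 = 0.36896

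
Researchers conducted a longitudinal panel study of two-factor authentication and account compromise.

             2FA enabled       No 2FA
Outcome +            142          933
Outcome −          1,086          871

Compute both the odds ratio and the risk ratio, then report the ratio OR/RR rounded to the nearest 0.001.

Reading the table with exposure as columns: a = 142 (2FA enabled, case), b = 1086 (2FA enabled, non-case), c = 933 (No 2FA, case), d = 871.
OR = (142·871)/(1086·933) = 123682/1013238 = 0.12207
Risk in exposed = 142/1228 = 0.11564; risk in unexposed = 933/1804 = 0.51718; RR = 0.22359
OR/RR = 0.12207 / 0.22359 = 0.54595
The outcome is not rare, so the OR lies further from 1 than the RR.

0.546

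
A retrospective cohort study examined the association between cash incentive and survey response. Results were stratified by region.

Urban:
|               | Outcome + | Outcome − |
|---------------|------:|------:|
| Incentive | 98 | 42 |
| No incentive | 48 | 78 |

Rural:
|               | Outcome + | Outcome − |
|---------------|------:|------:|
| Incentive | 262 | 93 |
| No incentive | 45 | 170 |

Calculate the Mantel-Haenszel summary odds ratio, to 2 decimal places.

OR_MH = Σ(aᵢdᵢ/nᵢ) / Σ(bᵢcᵢ/nᵢ), where nᵢ is the stratum total.
Stratum 1 (Urban): n = 266; a·d/n = 98·78/266 = 28.7368; b·c/n = 42·48/266 = 7.5789
Stratum 2 (Rural): n = 570; a·d/n = 262·170/570 = 78.1404; b·c/n = 93·45/570 = 7.3421
OR_MH = (28.7368 + 78.1404) / (7.5789 + 7.3421) = 106.8772 / 14.9211 = 7.16285

7.16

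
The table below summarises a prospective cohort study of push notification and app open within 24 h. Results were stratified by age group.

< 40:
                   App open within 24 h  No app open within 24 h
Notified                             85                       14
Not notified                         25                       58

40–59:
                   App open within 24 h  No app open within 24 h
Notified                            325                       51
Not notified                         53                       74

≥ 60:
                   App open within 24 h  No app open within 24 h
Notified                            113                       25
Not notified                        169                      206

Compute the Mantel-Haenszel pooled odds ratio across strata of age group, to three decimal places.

7.743

OR_MH = Σ(aᵢdᵢ/nᵢ) / Σ(bᵢcᵢ/nᵢ), where nᵢ is the stratum total.
Stratum 1 (< 40): n = 182; a·d/n = 85·58/182 = 27.0879; b·c/n = 14·25/182 = 1.9231
Stratum 2 (40–59): n = 503; a·d/n = 325·74/503 = 47.8131; b·c/n = 51·53/503 = 5.3738
Stratum 3 (≥ 60): n = 513; a·d/n = 113·206/513 = 45.3762; b·c/n = 25·169/513 = 8.2359
OR_MH = (27.0879 + 47.8131 + 45.3762) / (1.9231 + 5.3738 + 8.2359) = 120.2773 / 15.5327 = 7.74349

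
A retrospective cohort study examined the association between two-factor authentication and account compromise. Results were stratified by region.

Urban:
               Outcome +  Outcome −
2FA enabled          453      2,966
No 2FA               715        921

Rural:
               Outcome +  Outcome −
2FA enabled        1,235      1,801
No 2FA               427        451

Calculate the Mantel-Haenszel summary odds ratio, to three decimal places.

0.365

OR_MH = Σ(aᵢdᵢ/nᵢ) / Σ(bᵢcᵢ/nᵢ), where nᵢ is the stratum total.
Stratum 1 (Urban): n = 5055; a·d/n = 453·921/5055 = 82.5347; b·c/n = 2966·715/5055 = 419.5232
Stratum 2 (Rural): n = 3914; a·d/n = 1235·451/3914 = 142.3058; b·c/n = 1801·427/3914 = 196.4811
OR_MH = (82.5347 + 142.3058) / (419.5232 + 196.4811) = 224.8405 / 616.0043 = 0.36500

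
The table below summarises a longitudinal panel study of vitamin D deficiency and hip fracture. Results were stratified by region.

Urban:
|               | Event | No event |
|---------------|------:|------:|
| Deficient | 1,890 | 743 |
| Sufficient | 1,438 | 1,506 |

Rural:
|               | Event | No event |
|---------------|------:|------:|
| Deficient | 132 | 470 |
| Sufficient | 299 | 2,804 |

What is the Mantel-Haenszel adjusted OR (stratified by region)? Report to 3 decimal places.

OR_MH = Σ(aᵢdᵢ/nᵢ) / Σ(bᵢcᵢ/nᵢ), where nᵢ is the stratum total.
Stratum 1 (Urban): n = 5577; a·d/n = 1890·1506/5577 = 510.3712; b·c/n = 743·1438/5577 = 191.5786
Stratum 2 (Rural): n = 3705; a·d/n = 132·2804/3705 = 99.8996; b·c/n = 470·299/3705 = 37.9298
OR_MH = (510.3712 + 99.8996) / (191.5786 + 37.9298) = 610.2708 / 229.5085 = 2.65903

2.659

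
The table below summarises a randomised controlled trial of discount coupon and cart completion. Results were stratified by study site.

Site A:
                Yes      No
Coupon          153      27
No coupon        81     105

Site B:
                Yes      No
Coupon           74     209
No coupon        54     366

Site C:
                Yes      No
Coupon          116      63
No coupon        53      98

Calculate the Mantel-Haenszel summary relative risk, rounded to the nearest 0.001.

1.938

RR_MH = Σ(aᵢ·n₀ᵢ/nᵢ) / Σ(cᵢ·n₁ᵢ/nᵢ), with n₁ᵢ = aᵢ+bᵢ (exposed), n₀ᵢ = cᵢ+dᵢ (unexposed), nᵢ = n₁ᵢ+n₀ᵢ.
Stratum 1 (Site A): n₁ = 180, n₀ = 186, n = 366; a·n₀/n = 153·186/366 = 77.7541; c·n₁/n = 81·180/366 = 39.8361
Stratum 2 (Site B): n₁ = 283, n₀ = 420, n = 703; a·n₀/n = 74·420/703 = 44.2105; c·n₁/n = 54·283/703 = 21.7383
Stratum 3 (Site C): n₁ = 179, n₀ = 151, n = 330; a·n₀/n = 116·151/330 = 53.0788; c·n₁/n = 53·179/330 = 28.7485
RR_MH = (77.7541 + 44.2105 + 53.0788) / (39.8361 + 21.7383 + 28.7485) = 175.0434 / 90.3228 = 1.93798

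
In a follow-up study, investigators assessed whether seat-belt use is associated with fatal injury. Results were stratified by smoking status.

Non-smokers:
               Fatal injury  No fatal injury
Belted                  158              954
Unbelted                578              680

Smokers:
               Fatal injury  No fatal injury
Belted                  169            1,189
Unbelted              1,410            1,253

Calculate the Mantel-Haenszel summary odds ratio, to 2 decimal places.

0.15

OR_MH = Σ(aᵢdᵢ/nᵢ) / Σ(bᵢcᵢ/nᵢ), where nᵢ is the stratum total.
Stratum 1 (Non-smokers): n = 2370; a·d/n = 158·680/2370 = 45.3333; b·c/n = 954·578/2370 = 232.6633
Stratum 2 (Smokers): n = 4021; a·d/n = 169·1253/4021 = 52.6628; b·c/n = 1189·1410/4021 = 416.9336
OR_MH = (45.3333 + 52.6628) / (232.6633 + 416.9336) = 97.9961 / 649.5969 = 0.15086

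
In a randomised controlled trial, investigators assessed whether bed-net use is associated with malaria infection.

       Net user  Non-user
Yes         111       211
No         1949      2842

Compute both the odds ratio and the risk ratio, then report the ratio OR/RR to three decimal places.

0.984

Reading the table with exposure as columns: a = 111 (Net user, case), b = 1949 (Net user, non-case), c = 211 (Non-user, case), d = 2842.
OR = (111·2842)/(1949·211) = 315462/411239 = 0.76710
Risk in exposed = 111/2060 = 0.05388; risk in unexposed = 211/3053 = 0.06911; RR = 0.77965
OR/RR = 0.76710 / 0.77965 = 0.98390
The outcome is rare in both groups, so OR ≈ RR (ratio near 1).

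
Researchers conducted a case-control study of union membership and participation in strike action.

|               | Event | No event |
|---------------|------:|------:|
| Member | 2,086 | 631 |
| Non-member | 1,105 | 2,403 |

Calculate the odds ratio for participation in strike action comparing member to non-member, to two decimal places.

Cells: a = 2086, b = 631, c = 1105, d = 2403.
OR = (a·d)/(b·c) = (2086 × 2403) / (631 × 1105) = 5012658 / 697255 = 7.18913
The odds of participation in strike action are about 7.19 times as high in the member group.

7.19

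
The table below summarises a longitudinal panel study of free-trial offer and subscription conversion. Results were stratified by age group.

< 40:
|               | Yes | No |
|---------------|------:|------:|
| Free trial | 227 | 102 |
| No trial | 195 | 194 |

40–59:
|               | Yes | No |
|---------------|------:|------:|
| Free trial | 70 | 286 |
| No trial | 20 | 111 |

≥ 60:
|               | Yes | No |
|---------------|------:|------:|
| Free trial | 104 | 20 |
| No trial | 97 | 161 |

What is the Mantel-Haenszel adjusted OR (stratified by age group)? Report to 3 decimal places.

2.720

OR_MH = Σ(aᵢdᵢ/nᵢ) / Σ(bᵢcᵢ/nᵢ), where nᵢ is the stratum total.
Stratum 1 (< 40): n = 718; a·d/n = 227·194/718 = 61.3343; b·c/n = 102·195/718 = 27.7019
Stratum 2 (40–59): n = 487; a·d/n = 70·111/487 = 15.9548; b·c/n = 286·20/487 = 11.7454
Stratum 3 (≥ 60): n = 382; a·d/n = 104·161/382 = 43.8325; b·c/n = 20·97/382 = 5.0785
OR_MH = (61.3343 + 15.9548 + 43.8325) / (27.7019 + 11.7454 + 5.0785) = 121.1215 / 44.5259 = 2.72025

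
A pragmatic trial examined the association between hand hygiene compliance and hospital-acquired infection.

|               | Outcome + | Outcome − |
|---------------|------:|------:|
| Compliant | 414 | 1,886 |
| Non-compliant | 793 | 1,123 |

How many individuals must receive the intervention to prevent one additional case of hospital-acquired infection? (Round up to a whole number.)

Risk in treated group = 414/2300 = 0.18000; risk in control = 793/1916 = 0.41388.
Absolute risk reduction = 0.41388 − 0.18000 = 0.23388
NNT = 1 / ARR = 1 / 0.23388 = 4.276 → round up → 5

5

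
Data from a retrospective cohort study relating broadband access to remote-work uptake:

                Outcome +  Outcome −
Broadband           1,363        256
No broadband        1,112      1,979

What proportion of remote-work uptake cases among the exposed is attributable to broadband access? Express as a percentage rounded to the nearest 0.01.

57.27

Cells: a = 1363, b = 256, c = 1112, d = 1979.
Risk in exposed = 1363/1619 = 0.84188; risk in unexposed = 1112/3091 = 0.35975.
RR = 0.84188/0.35975 = 2.34015
AR% = (RR − 1)/RR × 100 = (2.34015 − 1)/2.34015 × 100 = 57.2677%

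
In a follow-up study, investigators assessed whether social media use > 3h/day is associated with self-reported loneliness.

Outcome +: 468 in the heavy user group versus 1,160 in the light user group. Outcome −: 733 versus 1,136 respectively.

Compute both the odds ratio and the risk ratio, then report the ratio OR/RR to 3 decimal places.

0.811

From the description: a = 468, b = 733, c = 1160, d = 1136.
OR = (468·1136)/(733·1160) = 531648/850280 = 0.62526
Risk in exposed = 468/1201 = 0.38968; risk in unexposed = 1160/2296 = 0.50523; RR = 0.77129
OR/RR = 0.62526 / 0.77129 = 0.81067
The outcome is not rare, so the OR lies further from 1 than the RR.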